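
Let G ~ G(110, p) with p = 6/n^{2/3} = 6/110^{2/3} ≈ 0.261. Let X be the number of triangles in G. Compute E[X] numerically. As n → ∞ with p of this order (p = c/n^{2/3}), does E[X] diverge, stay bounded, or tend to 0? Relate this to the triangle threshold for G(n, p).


Number of potential triangles: C(110, 3) = 215820.
Each occurs with probability p³ ≈ (0.261)³ ≈ 1.78512e-02.
By linearity: E[X] = C(110, 3)·p³ ≈ 215820 · 1.78512e-02 ≈ 3852.655.
Since α = 2/3 < 1, p = c/n^{2/3} ≫ 1/n is above the triangle threshold p ~ 1/n. Asymptotically E[X] ~ (c³/6)·n^{3(1−α)} = (6³/6)·n^{1} → ∞; triangles are abundant w.h.p.

E[X] ≈ 3852.655; in regime p = Θ(1/n^{2/3}) E[X] diverges (above the triangle threshold p ~ 1/n).


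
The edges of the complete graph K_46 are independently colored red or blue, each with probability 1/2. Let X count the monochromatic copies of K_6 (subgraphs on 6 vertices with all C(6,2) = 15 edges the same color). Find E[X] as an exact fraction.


Let X = Σ_S X_S over the C(46, 6) = 9366819 subsets S of size 6, where X_S = 1 if the K_6 on S is monochromatic.
For a fixed S, the K_6 on S has C(6, 2) = 15 edges. P[all 15 edges red] = (1/2)^15, and likewise for blue, so P[monochromatic] = 2·(1/2)^15 = 2^{1 − 15} = 1/16384.
By linearity: E[X] = C(46, 6) · 2^{1 − 15} = 9366819 · 1/16384 = 9366819/16384.
Numerically: E[X] ≈ 571.7053.

E[X] = C(46,6)·2^(1−C(6,2)) = 9366819/16384 ≈ 571.7053.


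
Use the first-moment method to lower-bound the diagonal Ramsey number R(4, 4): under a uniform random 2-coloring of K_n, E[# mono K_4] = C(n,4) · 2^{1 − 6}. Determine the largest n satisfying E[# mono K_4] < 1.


We need C(n, 4) · 2^{1 − 6} < 1, i.e. C(n, 4) < 2^{6 − 1} = 32.
Check values of n near the boundary:
  n = 4: C(4, 4) = 1; 1 < 32? YES
  n = 5: C(5, 4) = 5; 5 < 32? YES
  n = 6: C(6, 4) = 15; 15 < 32? YES
  n = 7: C(7, 4) = 35; 35 < 32? NO
The largest n with C(n, 4) < 32 is n = 6 (where E[X] = 15/32 ≈ 0.4687500). Hence R(4, 4) > 6, i.e. R(4, 4) ≥ 7.

Largest n = 6; hence R(4, 4) > 6.


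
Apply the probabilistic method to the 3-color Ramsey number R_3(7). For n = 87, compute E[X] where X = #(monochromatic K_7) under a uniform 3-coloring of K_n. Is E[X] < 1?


E[X] = C(87, 7) · 3^{1 − 21} = 5843355957 · 3^{−20} = 5843355957/3486784401.
As a reduced fraction: E[X] = 72140197/43046721 ≈ 1.6758581.
Is E[X] < 1? NO.
Since E[X] ≥ 1, the first-moment bound is inconclusive at n = 87; it does NOT by itself certify R_3(7) > 87.

E[X] = 72140197/43046721 ≈ 1.6758581; E[X] ≥ 1; first-moment method inconclusive here.


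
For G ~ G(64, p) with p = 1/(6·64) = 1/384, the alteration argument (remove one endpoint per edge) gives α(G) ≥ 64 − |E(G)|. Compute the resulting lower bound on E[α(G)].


E[|E(G)|] = C(64, 2)·p = 2016 · (1/384) = 21/4.
E[α(G)] ≥ n − E[|E(G)|] = 64 − 21/4 = 235/4.
Numerically: ≈ 58.75000.
(This is only a lower bound; the true E[α(G)] may be larger.)

E[α(G)] ≥ 235/4 ≈ 58.75000.


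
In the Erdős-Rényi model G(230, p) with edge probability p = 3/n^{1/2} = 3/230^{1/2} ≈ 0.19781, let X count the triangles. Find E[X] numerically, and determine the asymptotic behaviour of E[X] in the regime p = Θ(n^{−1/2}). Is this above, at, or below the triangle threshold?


Number of potential triangles: C(230, 3) = 2001460.
Each occurs with probability p³ ≈ (0.19781)³ ≈ 7.7405534e-03.
By linearity: E[X] = C(230, 3)·p³ ≈ 2001460 · 7.7405534e-03 ≈ 15492.40797.
Since α = 1/2 < 1, p = c/n^{1/2} ≫ 1/n is above the triangle threshold p ~ 1/n. Asymptotically E[X] ~ (c³/6)·n^{3(1−α)} = (3³/6)·n^{1.5} → ∞; triangles are abundant w.h.p.

E[X] ≈ 15492.40797; in regime p = Θ(1/n^{1/2}) E[X] diverges (above the triangle threshold p ~ 1/n).


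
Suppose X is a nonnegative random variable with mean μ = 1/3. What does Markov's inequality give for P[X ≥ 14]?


μ = E[X] = 1/3, a = 14.
Markov: P[X ≥ 14] ≤ μ/a = (1/3)/14 = 1/42.
Numerically: ≈ 0.0238.
(Since a = 14 > μ = 0.3333, the bound 1/42 is < 1 and informative.)

P[X ≥ 14] ≤ 1/42 ≈ 0.0238.


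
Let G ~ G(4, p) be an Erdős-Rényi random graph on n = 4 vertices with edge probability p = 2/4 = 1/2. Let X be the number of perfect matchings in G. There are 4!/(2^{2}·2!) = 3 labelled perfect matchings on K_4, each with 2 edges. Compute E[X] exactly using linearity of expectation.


K_4 has 4!/(2^{2}·2!) = 3 labelled perfect matchings.
For each such perfect matching H, let X_H = 1 if all 2 edges of H are present in G. Then P[X_H = 1] = p^{2} = (1/2)^{2} = 1/4.
Summing the indicators: E[X] = Σ_H E[X_H] = 3 · p^{2} = 3 · 1/4 = 3/4.
Numerically: E[X] ≈ 0.75.

E[X] = 3 · (1/2)^{2} = 3/4 ≈ 0.75.


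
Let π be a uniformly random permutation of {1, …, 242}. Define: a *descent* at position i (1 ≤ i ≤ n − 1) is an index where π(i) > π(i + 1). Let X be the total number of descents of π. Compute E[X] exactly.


Write X = Σ X_I over i = 1, …, 241, with X_I the indicator of one descent.
There are 241 indicators.
For each fixed i, the pair (π(i), π(i+1)) is a uniformly random ordered pair of distinct values from {1, …, 242}; by symmetry P[π(i) > π(i+1)] = 1/2.
By linearity: E[X] = 241 · (1/2) = (242 − 1) · (1/2) = 241/2 ≈ 120.50000.

E[X] = 241/2 = 120.50000.


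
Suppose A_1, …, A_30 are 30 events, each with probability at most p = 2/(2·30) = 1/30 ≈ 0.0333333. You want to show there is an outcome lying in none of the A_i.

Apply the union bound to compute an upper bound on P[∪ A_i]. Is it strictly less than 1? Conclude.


Union bound: P[∪_{i=1}^{30} A_i] ≤ Σ_i P[A_i] ≤ 30·p = 30·(1/30) = 1.
Numerically: 1 ≈ 1.0000000.
Is 1 < 1? NO.
Since the bound 1 is ≥ 1, the union bound is uninformative here; it does NOT by itself certify existence.

30·p = 1 ≈ 1.0000000; existence NOT certified by the union bound.


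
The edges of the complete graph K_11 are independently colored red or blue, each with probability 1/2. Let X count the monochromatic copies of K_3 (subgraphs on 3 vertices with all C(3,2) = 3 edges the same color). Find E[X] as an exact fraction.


Let X = Σ_S X_S over the C(11, 3) = 165 subsets S of size 3, where X_S = 1 if the K_3 on S is monochromatic.
For a fixed S, the K_3 on S has C(3, 2) = 3 edges. P[all 3 edges red] = (1/2)^3, and likewise for blue, so P[monochromatic] = 2·(1/2)^3 = 2^{1 − 3} = 1/4.
Summing: E[X] = C(11, 3) · 2^{1 − 3} = 165 · 1/4 = 165/4.
Numerically: E[X] ≈ 41.250.

E[X] = C(11,3)·2^(1−C(3,2)) = 165/4 ≈ 41.250.


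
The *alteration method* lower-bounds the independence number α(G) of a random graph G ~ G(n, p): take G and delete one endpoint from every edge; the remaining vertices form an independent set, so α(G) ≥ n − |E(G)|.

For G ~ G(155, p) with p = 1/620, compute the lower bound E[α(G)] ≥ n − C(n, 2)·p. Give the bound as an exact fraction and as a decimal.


E[|E(G)|] = C(155, 2)·p = 11935 · (1/620) = 77/4.
E[α(G)] ≥ n − E[|E(G)|] = 155 − 77/4 = 543/4.
Numerically: ≈ 135.750.
(This is only a lower bound; the true E[α(G)] may be larger.)

E[α(G)] ≥ 543/4 ≈ 135.750.


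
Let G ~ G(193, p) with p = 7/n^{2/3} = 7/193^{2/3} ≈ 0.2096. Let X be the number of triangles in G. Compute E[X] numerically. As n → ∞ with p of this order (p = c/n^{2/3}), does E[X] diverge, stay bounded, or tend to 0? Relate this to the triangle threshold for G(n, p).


Number of potential triangles: C(193, 3) = 1179616.
Each occurs with probability p³ ≈ (0.2096)³ ≈ 9.208301e-03.
By linearity: E[X] = C(193, 3)·p³ ≈ 1179616 · 9.208301e-03 ≈ 10862.2591.
Since α = 2/3 < 1, p = c/n^{2/3} ≫ 1/n is above the triangle threshold p ~ 1/n. Asymptotically E[X] ~ (c³/6)·n^{3(1−α)} = (7³/6)·n^{1} → ∞; triangles are abundant w.h.p.

E[X] ≈ 10862.2591; in regime p = Θ(1/n^{2/3}) E[X] diverges (above the triangle threshold p ~ 1/n).


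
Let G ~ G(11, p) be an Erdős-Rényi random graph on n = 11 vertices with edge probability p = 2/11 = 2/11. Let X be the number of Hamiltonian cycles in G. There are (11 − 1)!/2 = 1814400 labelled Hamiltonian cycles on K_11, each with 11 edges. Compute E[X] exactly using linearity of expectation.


K_11 has (11 − 1)!/2 = 1814400 labelled Hamiltonian cycles.
For each such Hamiltonian cycle H, let X_H = 1 if all 11 edges of H are present in G. Then P[X_H = 1] = p^{11} = (2/11)^{11} = 2048/285311670611.
Summing the indicators: E[X] = Σ_H E[X_H] = 1814400 · p^{11} = 1814400 · 2048/285311670611 = 3715891200/285311670611.
Numerically: E[X] ≈ 0.013024.

E[X] = 1814400 · (2/11)^{11} = 3715891200/285311670611 ≈ 0.013024.


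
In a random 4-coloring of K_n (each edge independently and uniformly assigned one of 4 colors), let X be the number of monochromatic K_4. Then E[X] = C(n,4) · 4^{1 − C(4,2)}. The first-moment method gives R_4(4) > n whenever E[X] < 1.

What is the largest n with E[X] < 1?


We need C(n, 4) · 4^{1 − 6} < 1, i.e. C(n, 4) < 4^{6 − 1} = 1024.
Check values of n near the boundary:
  n = 8: C(8, 4) = 70; 70 < 1024? YES
  n = 9: C(9, 4) = 126; 126 < 1024? YES
  n = 10: C(10, 4) = 210; 210 < 1024? YES
  n = 11: C(11, 4) = 330; 330 < 1024? YES
  n = 12: C(12, 4) = 495; 495 < 1024? YES
  n = 13: C(13, 4) = 715; 715 < 1024? YES
  n = 14: C(14, 4) = 1001; 1001 < 1024? YES
  n = 15: C(15, 4) = 1365; 1365 < 1024? NO
The largest n with C(n, 4) < 1024 is n = 14 (where E[X] = 1001/1024 ≈ 0.977539). Hence R_4(4) > 14, i.e. R_4(4) ≥ 15.

Largest n = 14; hence R_4(4) > 14.


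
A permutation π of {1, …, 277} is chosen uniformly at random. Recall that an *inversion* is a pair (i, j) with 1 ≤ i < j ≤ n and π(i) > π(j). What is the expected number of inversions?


Write X = Σ X_I over the C(277, 2) = 38226 pairs i < j, with X_I the indicator of one inversion.
There are 38226 indicators.
For each fixed pair i < j, the values π(i) and π(j) are two distinct elements of {1, …, 277} in uniformly random order; by symmetry P[π(i) > π(j)] = 1/2.
By linearity: E[X] = 38226 · (1/2) = C(277, 2) · (1/2) = 38226/2 = 19113 ≈ 19113.000.

E[X] = 19113 = 19113.000.


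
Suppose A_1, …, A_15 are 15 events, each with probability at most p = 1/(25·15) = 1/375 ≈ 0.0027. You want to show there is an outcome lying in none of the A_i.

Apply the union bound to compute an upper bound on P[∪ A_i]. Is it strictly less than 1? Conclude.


Union bound: P[∪_{i=1}^{15} A_i] ≤ Σ_i P[A_i] ≤ 15·p = 15·(1/375) = 1/25.
Numerically: 1/25 ≈ 0.0400.
Is 1/25 < 1? YES.
Since P[∪ A_i] ≤ 1/25 < 1, the complement has P[∩ A_i^c] ≥ 1 − 1/25 = 24/25 > 0, so some outcome avoids every A_i.

15·p = 1/25 ≈ 0.0400; existence CERTIFIED by the union bound.


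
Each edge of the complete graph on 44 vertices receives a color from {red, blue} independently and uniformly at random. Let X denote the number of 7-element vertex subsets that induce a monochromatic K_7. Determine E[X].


Let X = Σ_S X_S over the C(44, 7) = 38320568 subsets S of size 7, where X_S = 1 if the K_7 on S is monochromatic.
For a fixed S, the K_7 on S has C(7, 2) = 21 edges. P[all 21 edges red] = (1/2)^21, and likewise for blue, so P[monochromatic] = 2·(1/2)^21 = 2^{1 − 21} = 1/1048576.
By linearity of expectation: E[X] = C(44, 7) · 2^{1 − 21} = 38320568 · 1/1048576 = 4790071/131072.
Numerically: E[X] ≈ 36.545.

E[X] = C(44,7)·2^(1−C(7,2)) = 4790071/131072 ≈ 36.545.


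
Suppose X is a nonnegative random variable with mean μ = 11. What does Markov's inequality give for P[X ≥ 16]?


μ = E[X] = 11, a = 16.
Markov: P[X ≥ 16] ≤ μ/a = (11)/16 = 11/16.
Numerically: ≈ 0.688.
(Since a = 16 > μ = 11.000, the bound 11/16 is < 1 and informative.)

P[X ≥ 16] ≤ 11/16 ≈ 0.688.


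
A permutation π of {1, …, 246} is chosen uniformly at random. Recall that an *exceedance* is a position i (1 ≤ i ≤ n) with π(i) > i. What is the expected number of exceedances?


Write X = Σ_{i=1}^{246} X_i, where X_i = 1_{π(i) > i}.
For each fixed i, π(i) is uniform over {1, …, 246} (marginal of a uniform permutation), so P[π(i) > i] = (n − i)/n. Summing: Σ_{i=1}^{246} (n − i)/n = (0 + 1 + … + 245)/246 = 246(246 − 1)/(2·246) = (246 − 1)/2.
Hence E[X] = Σ_{i=1}^{246} (246 − i)/246 = 245/2 ≈ 122.5000.

E[X] = 245/2 = 122.5000.


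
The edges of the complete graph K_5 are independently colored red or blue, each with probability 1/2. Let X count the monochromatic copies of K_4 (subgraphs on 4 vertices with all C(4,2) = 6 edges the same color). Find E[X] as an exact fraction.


Let X = Σ_S X_S over the C(5, 4) = 5 subsets S of size 4, where X_S = 1 if the K_4 on S is monochromatic.
For a fixed S, the K_4 on S has C(4, 2) = 6 edges. P[all 6 edges red] = (1/2)^6, and likewise for blue, so P[monochromatic] = 2·(1/2)^6 = 2^{1 − 6} = 1/32.
By linearity of expectation: E[X] = C(5, 4) · 2^{1 − 6} = 5 · 1/32 = 5/32.
Numerically: E[X] ≈ 0.1562.

E[X] = C(5,4)·2^(1−C(4,2)) = 5/32 ≈ 0.1562.


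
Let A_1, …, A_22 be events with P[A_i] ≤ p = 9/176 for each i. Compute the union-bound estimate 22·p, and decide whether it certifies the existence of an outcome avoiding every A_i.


Union bound: P[∪_{i=1}^{22} A_i] ≤ Σ_i P[A_i] ≤ 22·p = 22·(9/176) = 9/8.
Numerically: 9/8 ≈ 1.1250.
Is 9/8 < 1? NO.
Since the bound 9/8 is ≥ 1, the union bound is uninformative here; it does NOT by itself certify existence.

22·p = 9/8 ≈ 1.1250; existence NOT certified by the union bound.


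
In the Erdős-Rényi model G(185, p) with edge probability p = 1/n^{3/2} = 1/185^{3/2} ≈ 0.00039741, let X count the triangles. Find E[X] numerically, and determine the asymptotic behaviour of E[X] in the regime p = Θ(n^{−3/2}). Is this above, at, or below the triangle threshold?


Number of potential triangles: C(185, 3) = 1038220.
Each occurs with probability p³ ≈ (0.00039741)³ ≈ 6.2766400e-11.
By linearity: E[X] = C(185, 3)·p³ ≈ 1038220 · 6.2766400e-11 ≈ 0.00007.
Since α = 3/2 > 1, p = c/n^{3/2} = o(1/n) is below the triangle threshold p ~ 1/n. Asymptotically E[X] ~ (c³/6)·n^{3(1−α)} = (1³/6)·n^{-1.5} → 0, so by Markov's inequality G has no triangles w.h.p.

E[X] ≈ 0.00007; in regime p = Θ(1/n^{3/2}) E[X] tends to 0 (below the triangle threshold p ~ 1/n).


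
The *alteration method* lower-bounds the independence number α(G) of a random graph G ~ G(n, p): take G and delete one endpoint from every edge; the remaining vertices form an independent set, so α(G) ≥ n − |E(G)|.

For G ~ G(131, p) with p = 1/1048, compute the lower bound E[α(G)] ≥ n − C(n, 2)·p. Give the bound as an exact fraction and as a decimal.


E[|E(G)|] = C(131, 2)·p = 8515 · (1/1048) = 65/8.
E[α(G)] ≥ n − E[|E(G)|] = 131 − 65/8 = 983/8.
Numerically: ≈ 122.8750.
(This is only a lower bound; the true E[α(G)] may be larger.)

E[α(G)] ≥ 983/8 ≈ 122.8750.


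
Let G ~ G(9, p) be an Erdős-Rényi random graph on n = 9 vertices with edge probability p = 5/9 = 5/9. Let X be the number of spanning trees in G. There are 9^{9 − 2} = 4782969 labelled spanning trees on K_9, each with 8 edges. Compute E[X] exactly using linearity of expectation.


K_9 has 9^{9 − 2} = 4782969 labelled spanning trees.
For each such spanning tree H, let X_H = 1 if all 8 edges of H are present in G. Then P[X_H = 1] = p^{8} = (5/9)^{8} = 390625/43046721.
Summing the indicators: E[X] = Σ_H E[X_H] = 4782969 · p^{8} = 4782969 · 390625/43046721 = 390625/9.
Numerically: E[X] ≈ 4.34e+04.

E[X] = 4782969 · (5/9)^{8} = 390625/9 ≈ 4.34e+04.


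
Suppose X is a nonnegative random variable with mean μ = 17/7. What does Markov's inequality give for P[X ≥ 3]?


μ = E[X] = 17/7, a = 3.
Markov: P[X ≥ 3] ≤ μ/a = (17/7)/3 = 17/21.
Numerically: ≈ 0.8095.
(Since a = 3 > μ = 2.4286, the bound 17/21 is < 1 and informative.)

P[X ≥ 3] ≤ 17/21 ≈ 0.8095.


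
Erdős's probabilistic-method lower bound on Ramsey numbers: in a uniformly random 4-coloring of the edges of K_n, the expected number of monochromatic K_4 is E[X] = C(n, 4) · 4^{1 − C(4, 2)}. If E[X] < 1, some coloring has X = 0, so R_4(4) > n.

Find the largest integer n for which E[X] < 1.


We need C(n, 4) · 4^{1 − 6} < 1, i.e. C(n, 4) < 4^{6 − 1} = 1024.
Check values of n near the boundary:
  n = 9: C(9, 4) = 126; 126 < 1024? YES
  n = 10: C(10, 4) = 210; 210 < 1024? YES
  n = 11: C(11, 4) = 330; 330 < 1024? YES
  n = 12: C(12, 4) = 495; 495 < 1024? YES
  n = 13: C(13, 4) = 715; 715 < 1024? YES
  n = 14: C(14, 4) = 1001; 1001 < 1024? YES
  n = 15: C(15, 4) = 1365; 1365 < 1024? NO
The largest n with C(n, 4) < 1024 is n = 14 (where E[X] = 1001/1024 ≈ 0.977539). Hence R_4(4) > 14, i.e. R_4(4) ≥ 15.

Largest n = 14; hence R_4(4) > 14.


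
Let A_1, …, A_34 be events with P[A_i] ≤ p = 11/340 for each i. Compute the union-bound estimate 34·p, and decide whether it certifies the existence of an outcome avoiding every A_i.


Union bound: P[∪_{i=1}^{34} A_i] ≤ Σ_i P[A_i] ≤ 34·p = 34·(11/340) = 11/10.
Numerically: 11/10 ≈ 1.1000.
Is 11/10 < 1? NO.
Since the bound 11/10 is ≥ 1, the union bound is uninformative here; it does NOT by itself certify existence.

34·p = 11/10 ≈ 1.1000; existence NOT certified by the union bound.


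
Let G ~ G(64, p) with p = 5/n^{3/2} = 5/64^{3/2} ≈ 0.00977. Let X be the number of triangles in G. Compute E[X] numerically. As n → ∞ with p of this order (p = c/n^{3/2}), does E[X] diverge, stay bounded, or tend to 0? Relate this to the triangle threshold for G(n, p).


Number of potential triangles: C(64, 3) = 41664.
Each occurs with probability p³ ≈ (0.00977)³ ≈ 9.31323e-07.
By linearity: E[X] = C(64, 3)·p³ ≈ 41664 · 9.31323e-07 ≈ 0.039.
Since α = 3/2 > 1, p = c/n^{3/2} = o(1/n) is below the triangle threshold p ~ 1/n. Asymptotically E[X] ~ (c³/6)·n^{3(1−α)} = (5³/6)·n^{-1.5} → 0, so by Markov's inequality G has no triangles w.h.p.

E[X] ≈ 0.039; in regime p = Θ(1/n^{3/2}) E[X] tends to 0 (below the triangle threshold p ~ 1/n).


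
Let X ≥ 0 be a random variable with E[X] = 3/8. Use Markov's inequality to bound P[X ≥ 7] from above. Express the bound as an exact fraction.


μ = E[X] = 3/8, a = 7.
Markov: P[X ≥ 7] ≤ μ/a = (3/8)/7 = 3/56.
Numerically: ≈ 0.054.
(Since a = 7 > μ = 0.375, the bound 3/56 is < 1 and informative.)

P[X ≥ 7] ≤ 3/56 ≈ 0.054.


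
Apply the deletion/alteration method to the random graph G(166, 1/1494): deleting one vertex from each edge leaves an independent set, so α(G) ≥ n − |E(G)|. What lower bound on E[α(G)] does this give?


E[|E(G)|] = C(166, 2)·p = 13695 · (1/1494) = 55/6.
E[α(G)] ≥ n − E[|E(G)|] = 166 − 55/6 = 941/6.
Numerically: ≈ 156.833.
(This is only a lower bound; the true E[α(G)] may be larger.)

E[α(G)] ≥ 941/6 ≈ 156.833.


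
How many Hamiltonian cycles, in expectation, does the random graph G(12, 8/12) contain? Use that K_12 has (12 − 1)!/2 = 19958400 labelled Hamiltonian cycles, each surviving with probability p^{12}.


K_12 has (12 − 1)!/2 = 19958400 labelled Hamiltonian cycles.
For each such Hamiltonian cycle H, let X_H = 1 if all 12 edges of H are present in G. Then P[X_H = 1] = p^{12} = (2/3)^{12} = 4096/531441.
By linearity of expectation: E[X] = Σ_H E[X_H] = 19958400 · p^{12} = 19958400 · 4096/531441 = 1009254400/6561.
Numerically: E[X] ≈ 1.538e+05.

E[X] = 19958400 · (2/3)^{12} = 1009254400/6561 ≈ 1.538e+05.


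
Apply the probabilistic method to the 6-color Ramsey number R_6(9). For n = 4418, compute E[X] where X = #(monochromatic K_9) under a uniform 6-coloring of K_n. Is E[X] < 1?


E[X] = C(4418, 9) · 6^{1 − 36} = 1752779389572095347587475120 · 6^{−35} = 1752779389572095347587475120/1719070799748422591028658176.
As a reduced fraction: E[X] = 109548711848255959224217195/107441924984276411939291136 ≈ 1.0196.
Is E[X] < 1? NO.
Since E[X] ≥ 1, the first-moment bound is inconclusive at n = 4418; it does NOT by itself certify R_6(9) > 4418.

E[X] = 109548711848255959224217195/107441924984276411939291136 ≈ 1.0196; E[X] ≥ 1; first-moment method inconclusive here.


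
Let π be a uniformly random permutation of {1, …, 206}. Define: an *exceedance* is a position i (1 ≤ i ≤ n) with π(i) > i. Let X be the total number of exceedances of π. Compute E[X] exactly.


Write X = Σ_{i=1}^{206} X_i, where X_i = 1_{π(i) > i}.
For each fixed i, π(i) is uniform over {1, …, 206} (marginal of a uniform permutation), so P[π(i) > i] = (n − i)/n. Summing: Σ_{i=1}^{206} (n − i)/n = (0 + 1 + … + 205)/206 = 206(206 − 1)/(2·206) = (206 − 1)/2.
Hence E[X] = Σ_{i=1}^{206} (206 − i)/206 = 205/2 ≈ 102.5000.

E[X] = 205/2 = 102.5000.


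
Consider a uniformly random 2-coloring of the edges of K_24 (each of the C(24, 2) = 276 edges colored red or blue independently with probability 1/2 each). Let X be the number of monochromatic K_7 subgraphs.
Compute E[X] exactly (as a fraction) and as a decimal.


Let X = Σ_S X_S over the C(24, 7) = 346104 subsets S of size 7, where X_S = 1 if the K_7 on S is monochromatic.
For a fixed S, the K_7 on S has C(7, 2) = 21 edges. P[all 21 edges red] = (1/2)^21, and likewise for blue, so P[monochromatic] = 2·(1/2)^21 = 2^{1 − 21} = 1/1048576.
By linearity: E[X] = C(24, 7) · 2^{1 − 21} = 346104 · 1/1048576 = 43263/131072.
Numerically: E[X] ≈ 0.3301.

E[X] = C(24,7)·2^(1−C(7,2)) = 43263/131072 ≈ 0.3301.


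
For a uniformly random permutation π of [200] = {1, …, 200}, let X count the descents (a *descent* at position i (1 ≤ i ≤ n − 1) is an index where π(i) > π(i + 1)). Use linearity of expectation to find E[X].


Write X = Σ X_I over i = 1, …, 199, with X_I the indicator of one descent.
There are 199 indicators.
For each fixed i, the pair (π(i), π(i+1)) is a uniformly random ordered pair of distinct values from {1, …, 200}; by symmetry P[π(i) > π(i+1)] = 1/2.
By linearity: E[X] = 199 · (1/2) = (200 − 1) · (1/2) = 199/2 ≈ 99.500000.

E[X] = 199/2 = 99.500000.


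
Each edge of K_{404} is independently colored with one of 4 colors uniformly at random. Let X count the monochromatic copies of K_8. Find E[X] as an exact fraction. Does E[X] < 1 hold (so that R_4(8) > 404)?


E[X] = C(404, 8) · 4^{1 − 28} = 16415071523485570 · 4^{−27} = 16415071523485570/18014398509481984.
As a reduced fraction: E[X] = 8207535761742785/9007199254740992 ≈ 0.9112.
Is E[X] < 1? YES.
Since E[X] < 1, there exists a 4-coloring of K_{404} with no monochromatic K_8; hence R_4(8) > 404.

E[X] = 8207535761742785/9007199254740992 ≈ 0.9112; E[X] < 1, so R_4(8) > 404.


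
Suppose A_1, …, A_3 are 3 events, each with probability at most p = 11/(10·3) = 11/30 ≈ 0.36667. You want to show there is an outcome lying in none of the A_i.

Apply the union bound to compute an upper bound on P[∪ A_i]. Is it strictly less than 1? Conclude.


Union bound: P[∪_{i=1}^{3} A_i] ≤ Σ_i P[A_i] ≤ 3·p = 3·(11/30) = 11/10.
Numerically: 11/10 ≈ 1.10000.
Is 11/10 < 1? NO.
Since the bound 11/10 is ≥ 1, the union bound is uninformative here; it does NOT by itself certify existence.

3·p = 11/10 ≈ 1.10000; existence NOT certified by the union bound.


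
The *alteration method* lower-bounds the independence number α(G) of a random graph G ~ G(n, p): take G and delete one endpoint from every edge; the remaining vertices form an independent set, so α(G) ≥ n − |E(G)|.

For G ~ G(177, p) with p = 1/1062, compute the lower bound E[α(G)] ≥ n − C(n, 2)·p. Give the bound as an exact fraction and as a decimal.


E[|E(G)|] = C(177, 2)·p = 15576 · (1/1062) = 44/3.
E[α(G)] ≥ n − E[|E(G)|] = 177 − 44/3 = 487/3.
Numerically: ≈ 162.333333.
(This is only a lower bound; the true E[α(G)] may be larger.)

E[α(G)] ≥ 487/3 ≈ 162.333333.


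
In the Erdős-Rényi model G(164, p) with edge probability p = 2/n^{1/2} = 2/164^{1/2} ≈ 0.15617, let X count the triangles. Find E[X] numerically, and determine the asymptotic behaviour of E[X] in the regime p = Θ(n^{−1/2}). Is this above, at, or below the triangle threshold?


Number of potential triangles: C(164, 3) = 721764.
Each occurs with probability p³ ≈ (0.15617)³ ≈ 3.8091161e-03.
By linearity: E[X] = C(164, 3)·p³ ≈ 721764 · 3.8091161e-03 ≈ 2749.28290.
Since α = 1/2 < 1, p = c/n^{1/2} ≫ 1/n is above the triangle threshold p ~ 1/n. Asymptotically E[X] ~ (c³/6)·n^{3(1−α)} = (2³/6)·n^{1.5} → ∞; triangles are abundant w.h.p.

E[X] ≈ 2749.28290; in regime p = Θ(1/n^{1/2}) E[X] diverges (above the triangle threshold p ~ 1/n).


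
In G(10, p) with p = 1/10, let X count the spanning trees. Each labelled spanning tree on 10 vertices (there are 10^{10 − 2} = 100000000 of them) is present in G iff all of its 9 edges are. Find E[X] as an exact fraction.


K_10 has 10^{10 − 2} = 100000000 labelled spanning trees.
For each such spanning tree H, let X_H = 1 if all 9 edges of H are present in G. Then P[X_H = 1] = p^{9} = (1/10)^{9} = 1/1000000000.
By linearity of expectation: E[X] = Σ_H E[X_H] = 100000000 · p^{9} = 100000000 · 1/1000000000 = 1/10.
Numerically: E[X] ≈ 0.1.

E[X] = 100000000 · (1/10)^{9} = 1/10 ≈ 0.1.


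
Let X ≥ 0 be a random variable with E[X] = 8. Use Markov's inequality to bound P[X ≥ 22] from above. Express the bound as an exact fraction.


μ = E[X] = 8, a = 22.
Markov: P[X ≥ 22] ≤ μ/a = (8)/22 = 4/11.
Numerically: ≈ 0.363636.
(Since a = 22 > μ = 8.000000, the bound 4/11 is < 1 and informative.)

P[X ≥ 22] ≤ 4/11 ≈ 0.363636.


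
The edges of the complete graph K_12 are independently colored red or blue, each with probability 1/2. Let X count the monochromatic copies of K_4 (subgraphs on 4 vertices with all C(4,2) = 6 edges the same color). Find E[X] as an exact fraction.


Let X = Σ_S X_S over the C(12, 4) = 495 subsets S of size 4, where X_S = 1 if the K_4 on S is monochromatic.
For a fixed S, the K_4 on S has C(4, 2) = 6 edges. P[all 6 edges red] = (1/2)^6, and likewise for blue, so P[monochromatic] = 2·(1/2)^6 = 2^{1 − 6} = 1/32.
By linearity of expectation: E[X] = C(12, 4) · 2^{1 − 6} = 495 · 1/32 = 495/32.
Numerically: E[X] ≈ 15.46875.

E[X] = C(12,4)·2^(1−C(4,2)) = 495/32 ≈ 15.46875.


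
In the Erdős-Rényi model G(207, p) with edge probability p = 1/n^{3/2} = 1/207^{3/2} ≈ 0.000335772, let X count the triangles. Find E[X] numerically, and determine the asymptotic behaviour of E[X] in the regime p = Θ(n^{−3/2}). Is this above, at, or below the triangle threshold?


Number of potential triangles: C(207, 3) = 1456935.
Each occurs with probability p³ ≈ (0.000335772)³ ≈ 3.78558886e-11.
By linearity: E[X] = C(207, 3)·p³ ≈ 1456935 · 3.78558886e-11 ≈ 0.000055.
Since α = 3/2 > 1, p = c/n^{3/2} = o(1/n) is below the triangle threshold p ~ 1/n. Asymptotically E[X] ~ (c³/6)·n^{3(1−α)} = (1³/6)·n^{-1.5} → 0, so by Markov's inequality G has no triangles w.h.p.

E[X] ≈ 0.000055; in regime p = Θ(1/n^{3/2}) E[X] tends to 0 (below the triangle threshold p ~ 1/n).


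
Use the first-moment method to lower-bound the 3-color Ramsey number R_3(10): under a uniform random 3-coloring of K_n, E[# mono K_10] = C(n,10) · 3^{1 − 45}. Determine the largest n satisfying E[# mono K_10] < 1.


We need C(n, 10) · 3^{1 − 45} < 1, i.e. C(n, 10) < 3^{45 − 1} = 984770902183611232881.
Check values of n near the boundary:
  n = 568: C(568, 10) = 889446337783744949208; 889446337783744949208 < 984770902183611232881? YES
  n = 569: C(569, 10) = 905357721286137524328; 905357721286137524328 < 984770902183611232881? YES
  n = 570: C(570, 10) = 921524823451961408691; 921524823451961408691 < 984770902183611232881? YES
  n = 571: C(571, 10) = 937951290893172842001; 937951290893172842001 < 984770902183611232881? YES
  n = 572: C(572, 10) = 954640815642161682606; 954640815642161682606 < 984770902183611232881? YES
  n = 573: C(573, 10) = 971597135635805762226; 971597135635805762226 < 984770902183611232881? YES
  n = 574: C(574, 10) = 988824035203816502691; 988824035203816502691 < 984770902183611232881? NO
  n = 575: C(575, 10) = 1006325345561406175305; 1006325345561406175305 < 984770902183611232881? NO
  n = 576: C(576, 10) = 1024104945306307344480; 1024104945306307344480 < 984770902183611232881? NO
The largest n with C(n, 10) < 984770902183611232881 is n = 573 (where E[X] = 35985079097622435638/36472996377170786403 ≈ 0.98662). Hence R_3(10) > 573, i.e. R_3(10) ≥ 574.

Largest n = 573; hence R_3(10) > 573.


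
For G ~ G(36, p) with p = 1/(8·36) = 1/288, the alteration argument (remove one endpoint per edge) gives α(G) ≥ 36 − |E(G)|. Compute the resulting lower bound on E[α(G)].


E[|E(G)|] = C(36, 2)·p = 630 · (1/288) = 35/16.
E[α(G)] ≥ n − E[|E(G)|] = 36 − 35/16 = 541/16.
Numerically: ≈ 33.812.
(This is only a lower bound; the true E[α(G)] may be larger.)

E[α(G)] ≥ 541/16 ≈ 33.812.


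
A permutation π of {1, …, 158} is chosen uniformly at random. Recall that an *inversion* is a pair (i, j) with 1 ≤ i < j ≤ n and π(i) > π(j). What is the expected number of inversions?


Write X = Σ X_I over the C(158, 2) = 12403 pairs i < j, with X_I the indicator of one inversion.
There are 12403 indicators.
For each fixed pair i < j, the values π(i) and π(j) are two distinct elements of {1, …, 158} in uniformly random order; by symmetry P[π(i) > π(j)] = 1/2.
By linearity: E[X] = 12403 · (1/2) = C(158, 2) · (1/2) = 12403/2 = 12403/2 ≈ 6201.500.

E[X] = 12403/2 = 6201.500.


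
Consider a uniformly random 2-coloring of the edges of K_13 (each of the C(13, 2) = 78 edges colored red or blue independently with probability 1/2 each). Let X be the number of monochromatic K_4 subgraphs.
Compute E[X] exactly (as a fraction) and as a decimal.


Let X = Σ_S X_S over the C(13, 4) = 715 subsets S of size 4, where X_S = 1 if the K_4 on S is monochromatic.
For a fixed S, the K_4 on S has C(4, 2) = 6 edges. P[all 6 edges red] = (1/2)^6, and likewise for blue, so P[monochromatic] = 2·(1/2)^6 = 2^{1 − 6} = 1/32.
Summing: E[X] = C(13, 4) · 2^{1 − 6} = 715 · 1/32 = 715/32.
Numerically: E[X] ≈ 22.3438.

E[X] = C(13,4)·2^(1−C(4,2)) = 715/32 ≈ 22.3438.


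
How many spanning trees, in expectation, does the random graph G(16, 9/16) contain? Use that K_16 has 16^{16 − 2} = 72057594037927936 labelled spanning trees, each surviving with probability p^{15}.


K_16 has 16^{16 − 2} = 72057594037927936 labelled spanning trees.
For each such spanning tree H, let X_H = 1 if all 15 edges of H are present in G. Then P[X_H = 1] = p^{15} = (9/16)^{15} = 205891132094649/1152921504606846976.
Summing the indicators: E[X] = Σ_H E[X_H] = 72057594037927936 · p^{15} = 72057594037927936 · 205891132094649/1152921504606846976 = 205891132094649/16.
Numerically: E[X] ≈ 1.2868e+13.

E[X] = 72057594037927936 · (9/16)^{15} = 205891132094649/16 ≈ 1.2868e+13.


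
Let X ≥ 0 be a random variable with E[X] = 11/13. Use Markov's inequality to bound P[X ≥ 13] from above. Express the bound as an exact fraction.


μ = E[X] = 11/13, a = 13.
Markov: P[X ≥ 13] ≤ μ/a = (11/13)/13 = 11/169.
Numerically: ≈ 0.065089.
(Since a = 13 > μ = 0.846154, the bound 11/169 is < 1 and informative.)

P[X ≥ 13] ≤ 11/169 ≈ 0.065089.


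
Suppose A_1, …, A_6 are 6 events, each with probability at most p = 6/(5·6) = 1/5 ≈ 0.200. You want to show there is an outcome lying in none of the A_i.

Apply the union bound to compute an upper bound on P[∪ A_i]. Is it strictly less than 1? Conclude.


Union bound: P[∪_{i=1}^{6} A_i] ≤ Σ_i P[A_i] ≤ 6·p = 6·(1/5) = 6/5.
Numerically: 6/5 ≈ 1.200.
Is 6/5 < 1? NO.
Since the bound 6/5 is ≥ 1, the union bound is uninformative here; it does NOT by itself certify existence.

6·p = 6/5 ≈ 1.200; existence NOT certified by the union bound.


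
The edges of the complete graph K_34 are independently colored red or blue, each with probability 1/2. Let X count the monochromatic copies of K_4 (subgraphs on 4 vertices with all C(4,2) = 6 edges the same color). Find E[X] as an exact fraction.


Let X = Σ_S X_S over the C(34, 4) = 46376 subsets S of size 4, where X_S = 1 if the K_4 on S is monochromatic.
For a fixed S, the K_4 on S has C(4, 2) = 6 edges. P[all 6 edges red] = (1/2)^6, and likewise for blue, so P[monochromatic] = 2·(1/2)^6 = 2^{1 − 6} = 1/32.
Summing: E[X] = C(34, 4) · 2^{1 − 6} = 46376 · 1/32 = 5797/4.
Numerically: E[X] ≈ 1449.250.

E[X] = C(34,4)·2^(1−C(4,2)) = 5797/4 ≈ 1449.250.


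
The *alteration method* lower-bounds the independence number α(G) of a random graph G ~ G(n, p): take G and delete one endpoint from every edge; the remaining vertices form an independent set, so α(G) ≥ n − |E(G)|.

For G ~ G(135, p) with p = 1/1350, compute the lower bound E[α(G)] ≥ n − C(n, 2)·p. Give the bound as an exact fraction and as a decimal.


E[|E(G)|] = C(135, 2)·p = 9045 · (1/1350) = 67/10.
E[α(G)] ≥ n − E[|E(G)|] = 135 − 67/10 = 1283/10.
Numerically: ≈ 128.3000.
(This is only a lower bound; the true E[α(G)] may be larger.)

E[α(G)] ≥ 1283/10 ≈ 128.3000.


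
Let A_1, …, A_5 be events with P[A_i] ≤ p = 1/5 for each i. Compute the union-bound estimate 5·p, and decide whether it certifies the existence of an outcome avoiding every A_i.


Union bound: P[∪_{i=1}^{5} A_i] ≤ Σ_i P[A_i] ≤ 5·p = 5·(1/5) = 1.
Numerically: 1 ≈ 1.000.
Is 1 < 1? NO.
Since the bound 1 is ≥ 1, the union bound is uninformative here; it does NOT by itself certify existence.

5·p = 1 ≈ 1.000; existence NOT certified by the union bound.


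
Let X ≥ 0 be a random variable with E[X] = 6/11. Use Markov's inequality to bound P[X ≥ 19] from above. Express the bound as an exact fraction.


μ = E[X] = 6/11, a = 19.
Markov: P[X ≥ 19] ≤ μ/a = (6/11)/19 = 6/209.
Numerically: ≈ 0.029.
(Since a = 19 > μ = 0.545, the bound 6/209 is < 1 and informative.)

P[X ≥ 19] ≤ 6/209 ≈ 0.029.


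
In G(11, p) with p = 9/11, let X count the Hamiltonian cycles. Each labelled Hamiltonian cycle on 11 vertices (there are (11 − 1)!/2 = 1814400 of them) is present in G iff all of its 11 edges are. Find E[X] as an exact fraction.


K_11 has (11 − 1)!/2 = 1814400 labelled Hamiltonian cycles.
For each such Hamiltonian cycle H, let X_H = 1 if all 11 edges of H are present in G. Then P[X_H = 1] = p^{11} = (9/11)^{11} = 31381059609/285311670611.
Summing the indicators: E[X] = Σ_H E[X_H] = 1814400 · p^{11} = 1814400 · 31381059609/285311670611 = 56937794554569600/285311670611.
Numerically: E[X] ≈ 1.9956e+05.

E[X] = 1814400 · (9/11)^{11} = 56937794554569600/285311670611 ≈ 1.9956e+05.


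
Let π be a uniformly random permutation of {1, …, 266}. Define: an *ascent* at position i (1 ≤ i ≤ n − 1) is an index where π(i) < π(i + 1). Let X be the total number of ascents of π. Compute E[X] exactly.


Write X = Σ X_I over i = 1, …, 265, with X_I the indicator of one ascent.
There are 265 indicators.
For each fixed i, the pair (π(i), π(i+1)) is a uniformly random ordered pair of distinct values from {1, …, 266}; by symmetry P[π(i) < π(i+1)] = 1/2.
By linearity: E[X] = 265 · (1/2) = (266 − 1) · (1/2) = 265/2 ≈ 132.500.

E[X] = 265/2 = 132.500.


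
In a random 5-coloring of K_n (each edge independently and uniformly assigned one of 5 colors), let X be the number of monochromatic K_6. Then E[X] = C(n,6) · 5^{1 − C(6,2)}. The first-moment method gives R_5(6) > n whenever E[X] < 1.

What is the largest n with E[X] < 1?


We need C(n, 6) · 5^{1 − 15} < 1, i.e. C(n, 6) < 5^{15 − 1} = 6103515625.
Check values of n near the boundary:
  n = 125: C(125, 6) = 4690625500; 4690625500 < 6103515625? YES
  n = 126: C(126, 6) = 4925156775; 4925156775 < 6103515625? YES
  n = 127: C(127, 6) = 5169379425; 5169379425 < 6103515625? YES
  n = 128: C(128, 6) = 5423611200; 5423611200 < 6103515625? YES
  n = 129: C(129, 6) = 5688177600; 5688177600 < 6103515625? YES
  n = 130: C(130, 6) = 5963412000; 5963412000 < 6103515625? YES
  n = 131: C(131, 6) = 6249655776; 6249655776 < 6103515625? NO
  n = 132: C(132, 6) = 6547258432; 6547258432 < 6103515625? NO
The largest n with C(n, 6) < 6103515625 is n = 130 (where E[X] = 47707296/48828125 ≈ 0.977). Hence R_5(6) > 130, i.e. R_5(6) ≥ 131.

Largest n = 130; hence R_5(6) > 130.


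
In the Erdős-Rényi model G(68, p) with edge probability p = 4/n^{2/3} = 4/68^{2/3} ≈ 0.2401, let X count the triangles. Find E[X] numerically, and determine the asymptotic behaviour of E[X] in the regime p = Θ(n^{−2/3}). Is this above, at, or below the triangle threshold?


Number of potential triangles: C(68, 3) = 50116.
Each occurs with probability p³ ≈ (0.2401)³ ≈ 1.3840830e-02.
By linearity: E[X] = C(68, 3)·p³ ≈ 50116 · 1.3840830e-02 ≈ 693.64706.
Since α = 2/3 < 1, p = c/n^{2/3} ≫ 1/n is above the triangle threshold p ~ 1/n. Asymptotically E[X] ~ (c³/6)·n^{3(1−α)} = (4³/6)·n^{1} → ∞; triangles are abundant w.h.p.

E[X] ≈ 693.64706; in regime p = Θ(1/n^{2/3}) E[X] diverges (above the triangle threshold p ~ 1/n).


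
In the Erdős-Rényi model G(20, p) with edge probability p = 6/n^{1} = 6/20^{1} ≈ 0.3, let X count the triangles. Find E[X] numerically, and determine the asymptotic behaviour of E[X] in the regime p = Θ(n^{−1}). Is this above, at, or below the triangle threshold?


Number of potential triangles: C(20, 3) = 1140.
Each occurs with probability p³ ≈ (0.3)³ ≈ 2.7000000e-02.
By linearity: E[X] = C(20, 3)·p³ ≈ 1140 · 2.7000000e-02 ≈ 30.78000.
Here α = 1, so p = 6/n is exactly at the triangle threshold p ~ 1/n. Asymptotically E[X] → c³/6 = 6³/6 = 36 ≈ 36.00000, a bounded constant. In this regime the triangle count is asymptotically Poisson(c³/6).

E[X] ≈ 30.78000; in regime p = Θ(1/n^{1}) E[X] stays bounded (at the triangle threshold p ~ 1/n).


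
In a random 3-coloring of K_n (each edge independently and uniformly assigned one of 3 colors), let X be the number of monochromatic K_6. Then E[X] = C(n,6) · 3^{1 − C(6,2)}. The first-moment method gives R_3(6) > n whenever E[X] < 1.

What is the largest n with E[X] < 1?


We need C(n, 6) · 3^{1 − 15} < 1, i.e. C(n, 6) < 3^{15 − 1} = 4782969.
Check values of n near the boundary:
  n = 37: C(37, 6) = 2324784; 2324784 < 4782969? YES
  n = 38: C(38, 6) = 2760681; 2760681 < 4782969? YES
  n = 39: C(39, 6) = 3262623; 3262623 < 4782969? YES
  n = 40: C(40, 6) = 3838380; 3838380 < 4782969? YES
  n = 41: C(41, 6) = 4496388; 4496388 < 4782969? YES
  n = 42: C(42, 6) = 5245786; 5245786 < 4782969? NO
The largest n with C(n, 6) < 4782969 is n = 41 (where E[X] = 1498796/1594323 ≈ 0.940). Hence R_3(6) > 41, i.e. R_3(6) ≥ 42.

Largest n = 41; hence R_3(6) > 41.


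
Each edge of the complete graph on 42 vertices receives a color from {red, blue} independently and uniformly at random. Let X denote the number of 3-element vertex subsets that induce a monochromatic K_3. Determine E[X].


Let X = Σ_S X_S over the C(42, 3) = 11480 subsets S of size 3, where X_S = 1 if the K_3 on S is monochromatic.
For a fixed S, the K_3 on S has C(3, 2) = 3 edges. P[all 3 edges red] = (1/2)^3, and likewise for blue, so P[monochromatic] = 2·(1/2)^3 = 2^{1 − 3} = 1/4.
By linearity: E[X] = C(42, 3) · 2^{1 − 3} = 11480 · 1/4 = 2870.
Numerically: E[X] ≈ 2870.000.

E[X] = C(42,3)·2^(1−C(3,2)) = 2870 ≈ 2870.000.


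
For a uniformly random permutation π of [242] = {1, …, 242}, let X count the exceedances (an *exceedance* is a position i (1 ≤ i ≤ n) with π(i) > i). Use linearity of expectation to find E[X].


Write X = Σ_{i=1}^{242} X_i, where X_i = 1_{π(i) > i}.
For each fixed i, π(i) is uniform over {1, …, 242} (marginal of a uniform permutation), so P[π(i) > i] = (n − i)/n. Summing: Σ_{i=1}^{242} (n − i)/n = (0 + 1 + … + 241)/242 = 242(242 − 1)/(2·242) = (242 − 1)/2.
Hence E[X] = Σ_{i=1}^{242} (242 − i)/242 = 241/2 ≈ 120.500.

E[X] = 241/2 = 120.500.


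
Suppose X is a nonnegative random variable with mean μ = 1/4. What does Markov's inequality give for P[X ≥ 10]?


μ = E[X] = 1/4, a = 10.
Markov: P[X ≥ 10] ≤ μ/a = (1/4)/10 = 1/40.
Numerically: ≈ 0.025.
(Since a = 10 > μ = 0.250, the bound 1/40 is < 1 and informative.)

P[X ≥ 10] ≤ 1/40 ≈ 0.025.
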